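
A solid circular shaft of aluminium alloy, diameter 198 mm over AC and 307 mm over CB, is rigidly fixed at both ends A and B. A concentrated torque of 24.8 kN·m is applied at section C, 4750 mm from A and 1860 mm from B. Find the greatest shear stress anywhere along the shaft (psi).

593 psi

Compatibility: T_A·a/J_AC = T_B·b/J_CB with T_A + T_B = T₀.
J_AC = 1.51×10^-4 m⁴, J_CB = 8.72×10^-4 m⁴, so T_A = T₀·(J_AC/a)/((J_AC/a)+(J_CB/b)) = 1574 N·m, T_B = 23230 N·m.
τ in each portion: τ_AC = 1.03×10^6 Pa, τ_CB = 4.09×10^6 Pa; maximum is in CB.
τ_max = T_CB·r/J = 23230·0.153/8.72×10^-4 = 4.088×10^6 Pa.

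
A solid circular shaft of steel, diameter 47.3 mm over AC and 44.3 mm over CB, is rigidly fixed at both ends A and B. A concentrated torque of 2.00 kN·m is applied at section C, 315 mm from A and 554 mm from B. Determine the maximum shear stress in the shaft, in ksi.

Compatibility: T_A·a/J_AC = T_B·b/J_CB with T_A + T_B = T₀.
J_AC = 4.91×10^-7 m⁴, J_CB = 3.78×10^-7 m⁴, so T_A = T₀·(J_AC/a)/((J_AC/a)+(J_CB/b)) = 1391 N·m, T_B = 608.7 N·m.
τ in each portion: τ_AC = 6.70×10^7 Pa, τ_CB = 3.57×10^7 Pa; maximum is in AC.
τ_max = T_AC·r/J = 1391·0.0236/4.91×10^-7 = 6.696×10^7 Pa.

9.71 ksi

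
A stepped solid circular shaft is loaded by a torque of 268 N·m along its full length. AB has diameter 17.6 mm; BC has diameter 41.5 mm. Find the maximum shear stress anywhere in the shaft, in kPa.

250000 kPa

Under the same torque, τ_max = 16T/(πd³) is largest where d is smallest — segment AB (d = 17.6 mm).
τ_max = 16·268.0/(π·(0.0176)³) = 2.504×10^8 Pa.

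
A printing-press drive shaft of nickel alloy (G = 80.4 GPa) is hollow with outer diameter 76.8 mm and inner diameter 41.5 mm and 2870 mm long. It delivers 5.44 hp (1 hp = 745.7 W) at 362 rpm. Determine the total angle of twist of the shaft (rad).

ω = 2π·362/60 = 37.91 rad/s, so T = P/ω = 5.44×745.7 / 37.91 = 107.0 N·m.
J = π(d_o⁴ − d_i⁴)/32 = π(0.0768⁴ − 0.0415⁴)/32 = 3.124×10^-6 m⁴.
θ = T·L/(G·J) = 107.0 × 2.87 / (80.4×10⁹ × 3.124×10^-6) = 1.223×10^-3 rad.

0.00122 rad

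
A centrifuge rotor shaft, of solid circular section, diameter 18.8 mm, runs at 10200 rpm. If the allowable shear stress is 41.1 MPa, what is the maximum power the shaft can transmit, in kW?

J = πd⁴/32 = π(0.0188)⁴/32 = 1.226×10^-8 m⁴.
T_max = τ_allow·J/r = 4.11×10^7 × 1.226×10^-8 / 0.00940 = 53.62 N·m.
ω = 2π·10200/60 = 1068 rad/s, so P_max = T_max·ω = 5.728×10^4 W.

57.3 kW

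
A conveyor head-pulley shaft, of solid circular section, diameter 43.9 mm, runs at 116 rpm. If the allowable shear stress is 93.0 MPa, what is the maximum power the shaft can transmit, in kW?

J = πd⁴/32 = π(0.0439)⁴/32 = 3.646×10^-7 m⁴.
T_max = τ_allow·J/r = 9.30×10^7 × 3.646×10^-7 / 0.0220 = 1545 N·m.
ω = 2π·116/60 = 12.15 rad/s, so P_max = T_max·ω = 1.877×10^4 W.

18.8 kW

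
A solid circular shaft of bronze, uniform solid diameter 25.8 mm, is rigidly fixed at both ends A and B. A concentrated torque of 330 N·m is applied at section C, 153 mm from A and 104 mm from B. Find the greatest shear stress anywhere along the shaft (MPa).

58.3 MPa

With uniform GJ and both ends fixed, compatibility θ_AC = θ_CB gives T_A·a = T_B·b, together with T_A + T_B = T₀.
T_A = T₀·b/(a+b) = 330.0·104/257.0 = 133.5 N·m; T_B = 196.5 N·m.
τ in each portion: τ_AC = 3.96×10^7 Pa, τ_CB = 5.83×10^7 Pa; maximum is in CB.
τ_max = T_CB·r/J = 196.5·0.0129/4.35×10^-8 = 5.826×10^7 Pa.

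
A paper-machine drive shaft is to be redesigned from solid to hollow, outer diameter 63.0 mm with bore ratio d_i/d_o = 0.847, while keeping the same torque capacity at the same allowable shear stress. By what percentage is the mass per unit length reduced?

54.2 %

Equal τ_max and T ⇒ the solid shaft needs d_s³ = d_o³(1−k⁴), so d_s = 63.0·(1−0.847⁴)^(1/3) = 49.51 mm.
Area ratio A_h/A_s = d_o²(1−k²)/d_s² = (1−k²)/(1−k⁴)^(2/3) = 0.4576.
Mass saving = 1 − 0.4576 = 54.2 %.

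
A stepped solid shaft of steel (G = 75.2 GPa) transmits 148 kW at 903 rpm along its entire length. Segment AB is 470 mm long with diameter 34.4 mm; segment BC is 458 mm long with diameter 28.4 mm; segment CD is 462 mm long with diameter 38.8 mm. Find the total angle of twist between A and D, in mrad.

ω = 2π·903/60 = 94.56 rad/s, so T = P/ω = 148×10³ / 94.56 = 1565 N·m.
J_AB = π(0.0344)⁴/32 = 1.37×10^-7 m⁴; J_BC = π(0.0284)⁴/32 = 6.39×10^-8 m⁴; J_CD = π(0.0388)⁴/32 = 2.22×10^-7 m⁴.
θ = (T/G)·Σ L_i/J_i = (1565/75.2×10⁹)·(0.470/1.37×10^-7 + 0.458/6.39×10^-8 + 0.462/2.22×10^-7) = 0.2636 rad.

264 mrad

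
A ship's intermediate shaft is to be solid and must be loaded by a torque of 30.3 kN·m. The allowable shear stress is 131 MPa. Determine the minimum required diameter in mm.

For a solid shaft τ_max = 16T/(πd³), so d = (16T/(π τ_allow))^(1/3) = (16·30300/(π·1.31×10^8))^(1/3) = 0.1056 m.

106 mm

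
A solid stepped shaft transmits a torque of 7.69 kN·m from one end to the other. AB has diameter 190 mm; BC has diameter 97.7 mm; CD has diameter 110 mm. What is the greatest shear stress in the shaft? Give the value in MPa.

Under the same torque, τ_max = 16T/(πd³) is largest where d is smallest — segment BC (d = 97.7 mm).
τ_max = 16·7690/(π·(0.0977)³) = 4.200×10^7 Pa.

42.0 MPa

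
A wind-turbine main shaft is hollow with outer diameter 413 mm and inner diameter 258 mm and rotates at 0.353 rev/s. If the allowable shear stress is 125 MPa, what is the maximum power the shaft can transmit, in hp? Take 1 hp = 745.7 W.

J = π(d_o⁴ − d_i⁴)/32 = π(0.413⁴ − 0.258⁴)/32 = 2.421×10^-3 m⁴.
T_max = τ_allow·J/r = 1.25×10^8 × 2.421×10^-3 / 0.206 = 1.466e6 N·m.
ω = 2π·0.353 = 2.218 rad/s, so P_max = T_max·ω = 3.251×10^6 W.

4360 hp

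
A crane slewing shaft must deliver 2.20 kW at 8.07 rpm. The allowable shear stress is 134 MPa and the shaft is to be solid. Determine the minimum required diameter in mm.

46.3 mm

ω = 2π·8.07/60 = 0.8451 rad/s, so T = P/ω = 2.20×10³ / 0.8451 = 2603 N·m.
For a solid shaft τ_max = 16T/(πd³), so d = (16T/(π τ_allow))^(1/3) = (16·2603/(π·1.34×10^8))^(1/3) = 0.04625 m.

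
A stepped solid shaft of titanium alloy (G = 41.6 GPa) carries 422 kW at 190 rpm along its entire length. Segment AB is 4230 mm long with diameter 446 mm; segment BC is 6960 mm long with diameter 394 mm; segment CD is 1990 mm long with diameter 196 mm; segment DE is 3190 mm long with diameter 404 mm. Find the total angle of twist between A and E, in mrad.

9.68 mrad

ω = 2π·190/60 = 19.90 rad/s, so T = P/ω = 422×10³ / 19.90 = 21210 N·m.
J_AB = π(0.446)⁴/32 = 3.88×10^-3 m⁴; J_BC = π(0.394)⁴/32 = 2.37×10^-3 m⁴; J_CD = π(0.196)⁴/32 = 1.45×10^-4 m⁴; J_DE = π(0.404)⁴/32 = 2.62×10^-3 m⁴.
θ = (T/G)·Σ L_i/J_i = (21210/41.6×10⁹)·(4.23/3.88×10^-3 + 6.96/2.37×10^-3 + 1.99/1.45×10^-4 + 3.19/2.62×10^-3) = 9.680×10^-3 rad.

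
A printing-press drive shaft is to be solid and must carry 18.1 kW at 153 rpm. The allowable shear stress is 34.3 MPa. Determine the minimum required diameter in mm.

ω = 2π·153/60 = 16.02 rad/s, so T = P/ω = 18.1×10³ / 16.02 = 1130 N·m.
For a solid shaft τ_max = 16T/(πd³), so d = (16T/(π τ_allow))^(1/3) = (16·1130/(π·3.43×10^7))^(1/3) = 0.05515 m.

55.1 mm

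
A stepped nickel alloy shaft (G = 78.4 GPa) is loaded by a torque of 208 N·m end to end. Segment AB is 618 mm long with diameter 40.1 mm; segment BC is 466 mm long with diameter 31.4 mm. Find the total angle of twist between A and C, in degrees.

1.11°

J_AB = π(0.0401)⁴/32 = 2.54×10^-7 m⁴; J_BC = π(0.0314)⁴/32 = 9.54×10^-8 m⁴.
θ = (T/G)·Σ L_i/J_i = (208.0/78.4×10⁹)·(0.618/2.54×10^-7 + 0.466/9.54×10^-8) = 0.01941 rad.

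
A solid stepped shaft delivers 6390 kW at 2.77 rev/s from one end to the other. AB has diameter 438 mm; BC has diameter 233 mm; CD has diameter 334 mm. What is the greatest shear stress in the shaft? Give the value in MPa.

ω = 2π·2.77 = 17.40 rad/s, so T = P/ω = 6390×10³ / 17.40 = 367100 N·m.
Under the same torque, τ_max = 16T/(πd³) is largest where d is smallest — segment BC (d = 233 mm).
τ_max = 16·367100/(π·(0.233)³) = 1.478×10^8 Pa.

148 MPa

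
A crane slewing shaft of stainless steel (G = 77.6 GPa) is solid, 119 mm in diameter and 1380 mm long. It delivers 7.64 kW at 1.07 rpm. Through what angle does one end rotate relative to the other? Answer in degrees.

ω = 2π·1.07/60 = 0.1121 rad/s, so T = P/ω = 7.64×10³ / 0.1121 = 68180 N·m.
J = πd⁴/32 = π(0.119)⁴/32 = 1.969×10^-5 m⁴.
θ = T·L/(G·J) = 68180 × 1.38 / (77.6×10⁹ × 1.969×10^-5) = 0.06159 rad.

3.53°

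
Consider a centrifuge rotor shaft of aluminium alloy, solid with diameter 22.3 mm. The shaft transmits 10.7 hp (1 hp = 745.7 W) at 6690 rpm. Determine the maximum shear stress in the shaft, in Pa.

5.23e6 Pa

ω = 2π·6690/60 = 700.6 rad/s, so T = P/ω = 10.7×745.7 / 700.6 = 11.39 N·m.
J = πd⁴/32 = π(0.0223)⁴/32 = 2.428×10^-8 m⁴.
τ_max = T·r/J = 11.39 × 0.0112 / 2.428×10^-8 = 5.231×10^6 Pa.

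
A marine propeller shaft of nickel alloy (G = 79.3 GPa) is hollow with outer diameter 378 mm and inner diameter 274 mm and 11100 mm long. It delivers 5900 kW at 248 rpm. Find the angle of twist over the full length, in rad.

0.0219 rad

ω = 2π·248/60 = 25.97 rad/s, so T = P/ω = 5900×10³ / 25.97 = 227200 N·m.
J = π(d_o⁴ − d_i⁴)/32 = π(0.378⁴ − 0.274⁴)/32 = 1.451×10^-3 m⁴.
θ = T·L/(G·J) = 227200 × 11.1 / (79.3×10⁹ × 1.451×10^-3) = 0.02192 rad.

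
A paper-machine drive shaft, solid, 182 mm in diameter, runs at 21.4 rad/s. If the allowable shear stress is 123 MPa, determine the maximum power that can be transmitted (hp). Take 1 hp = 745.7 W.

J = πd⁴/32 = π(0.182)⁴/32 = 1.077×10^-4 m⁴.
T_max = τ_allow·J/r = 1.23×10^8 × 1.077×10^-4 / 0.0910 = 145600 N·m.
ω = 21.4 rad/s, so P_max = T_max·ω = 3.116×10^6 W.

4180 hp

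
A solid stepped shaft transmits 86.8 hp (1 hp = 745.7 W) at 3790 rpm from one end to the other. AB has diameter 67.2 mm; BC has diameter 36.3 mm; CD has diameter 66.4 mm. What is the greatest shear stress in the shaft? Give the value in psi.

ω = 2π·3790/60 = 396.9 rad/s, so T = P/ω = 86.8×745.7 / 396.9 = 163.1 N·m.
Under the same torque, τ_max = 16T/(πd³) is largest where d is smallest — segment BC (d = 36.3 mm).
τ_max = 16·163.1/(π·(0.0363)³) = 1.736×10^7 Pa.

2520 psi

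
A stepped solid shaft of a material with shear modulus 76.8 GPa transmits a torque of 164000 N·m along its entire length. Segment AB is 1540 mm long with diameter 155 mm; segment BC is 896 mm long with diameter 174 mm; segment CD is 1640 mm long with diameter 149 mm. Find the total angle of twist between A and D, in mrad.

J_AB = π(0.155)⁴/32 = 5.67×10^-5 m⁴; J_BC = π(0.174)⁴/32 = 9.00×10^-5 m⁴; J_CD = π(0.149)⁴/32 = 4.84×10^-5 m⁴.
θ = (T/G)·Σ L_i/J_i = (164000/76.8×10⁹)·(1.54/5.67×10^-5 + 0.896/9.00×10^-5 + 1.64/4.84×10^-5) = 0.1517 rad.

152 mrad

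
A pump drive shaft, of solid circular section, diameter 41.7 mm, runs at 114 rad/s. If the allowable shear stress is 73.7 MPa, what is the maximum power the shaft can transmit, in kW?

J = πd⁴/32 = π(0.0417)⁴/32 = 2.969×10^-7 m⁴.
T_max = τ_allow·J/r = 7.37×10^7 × 2.969×10^-7 / 0.0209 = 1049 N·m.
ω = 114 rad/s, so P_max = T_max·ω = 1.196×10^5 W.

120 kW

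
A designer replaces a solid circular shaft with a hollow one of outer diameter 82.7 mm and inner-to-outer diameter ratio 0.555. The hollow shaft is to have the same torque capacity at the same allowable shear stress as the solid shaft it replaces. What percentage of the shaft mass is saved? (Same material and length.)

26.0 %

Equal τ_max and T ⇒ the solid shaft needs d_s³ = d_o³(1−k⁴), so d_s = 82.7·(1−0.555⁴)^(1/3) = 80.00 mm.
Area ratio A_h/A_s = d_o²(1−k²)/d_s² = (1−k²)/(1−k⁴)^(2/3) = 0.7395.
Mass saving = 1 − 0.7395 = 26.0 %.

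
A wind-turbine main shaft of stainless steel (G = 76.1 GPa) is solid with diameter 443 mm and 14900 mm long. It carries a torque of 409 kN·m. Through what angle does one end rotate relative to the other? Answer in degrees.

1.21°

J = πd⁴/32 = π(0.443)⁴/32 = 3.781×10^-3 m⁴.
θ = T·L/(G·J) = 409000 × 14.9 / (76.1×10⁹ × 3.781×10^-3) = 0.02118 rad.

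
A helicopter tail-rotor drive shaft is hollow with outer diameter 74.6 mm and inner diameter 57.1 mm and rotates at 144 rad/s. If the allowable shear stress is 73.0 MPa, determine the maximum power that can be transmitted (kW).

J = π(d_o⁴ − d_i⁴)/32 = π(0.0746⁴ − 0.0571⁴)/32 = 1.997×10^-6 m⁴.
T_max = τ_allow·J/r = 7.30×10^7 × 1.997×10^-6 / 0.0373 = 3908 N·m.
ω = 144 rad/s, so P_max = T_max·ω = 5.628×10^5 W.

563 kW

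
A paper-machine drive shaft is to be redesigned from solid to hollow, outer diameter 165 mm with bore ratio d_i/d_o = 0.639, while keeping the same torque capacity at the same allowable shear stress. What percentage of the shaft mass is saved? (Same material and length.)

Equal τ_max and T ⇒ the solid shaft needs d_s³ = d_o³(1−k⁴), so d_s = 165·(1−0.639⁴)^(1/3) = 155.3 mm.
Area ratio A_h/A_s = d_o²(1−k²)/d_s² = (1−k²)/(1−k⁴)^(2/3) = 0.6682.
Mass saving = 1 − 0.6682 = 33.2 %.

33.2 %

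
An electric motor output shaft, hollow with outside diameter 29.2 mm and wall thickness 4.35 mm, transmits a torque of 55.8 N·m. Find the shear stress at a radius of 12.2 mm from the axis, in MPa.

12.6 MPa

J = π(d_o⁴ − d_i⁴)/32 = π(0.0292⁴ − 0.0205⁴)/32 = 5.403×10^-8 m⁴.
Shear stress varies linearly with radius: τ = T·r/J = 55.80 × 0.0122 / 5.403×10^-8 = 1.260×10^7 Pa.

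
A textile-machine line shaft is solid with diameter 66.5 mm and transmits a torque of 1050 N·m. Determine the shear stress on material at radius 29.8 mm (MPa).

16.3 MPa

J = πd⁴/32 = π(0.0665)⁴/32 = 1.920×10^-6 m⁴.
Shear stress varies linearly with radius: τ = T·r/J = 1050 × 0.0298 / 1.920×10^-6 = 1.630×10^7 Pa.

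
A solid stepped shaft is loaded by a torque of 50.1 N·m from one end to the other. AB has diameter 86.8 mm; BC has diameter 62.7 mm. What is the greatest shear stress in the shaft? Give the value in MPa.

1.04 MPa

Under the same torque, τ_max = 16T/(πd³) is largest where d is smallest — segment BC (d = 62.7 mm).
τ_max = 16·50.10/(π·(0.0627)³) = 1.035×10^6 Pa.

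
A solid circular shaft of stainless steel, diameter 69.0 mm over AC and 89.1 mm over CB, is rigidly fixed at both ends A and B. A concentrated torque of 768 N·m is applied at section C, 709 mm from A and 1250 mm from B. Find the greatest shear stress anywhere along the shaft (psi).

670 psi

Compatibility: T_A·a/J_AC = T_B·b/J_CB with T_A + T_B = T₀.
J_AC = 2.23×10^-6 m⁴, J_CB = 6.19×10^-6 m⁴, so T_A = T₀·(J_AC/a)/((J_AC/a)+(J_CB/b)) = 298.0 N·m, T_B = 470.0 N·m.
τ in each portion: τ_AC = 4.62×10^6 Pa, τ_CB = 3.38×10^6 Pa; maximum is in AC.
τ_max = T_AC·r/J = 298.0·0.0345/2.23×10^-6 = 4.620×10^6 Pa.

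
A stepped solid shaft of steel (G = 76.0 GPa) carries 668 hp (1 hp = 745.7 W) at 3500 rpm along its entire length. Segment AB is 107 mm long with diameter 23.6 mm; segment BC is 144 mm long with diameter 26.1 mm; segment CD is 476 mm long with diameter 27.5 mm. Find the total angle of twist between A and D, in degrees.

15.5°

ω = 2π·3500/60 = 366.5 rad/s, so T = P/ω = 668×745.7 / 366.5 = 1359 N·m.
J_AB = π(0.0236)⁴/32 = 3.05×10^-8 m⁴; J_BC = π(0.0261)⁴/32 = 4.56×10^-8 m⁴; J_CD = π(0.0275)⁴/32 = 5.61×10^-8 m⁴.
θ = (T/G)·Σ L_i/J_i = (1359/76.0×10⁹)·(0.107/3.05×10^-8 + 0.144/4.56×10^-8 + 0.476/5.61×10^-8) = 0.2710 rad.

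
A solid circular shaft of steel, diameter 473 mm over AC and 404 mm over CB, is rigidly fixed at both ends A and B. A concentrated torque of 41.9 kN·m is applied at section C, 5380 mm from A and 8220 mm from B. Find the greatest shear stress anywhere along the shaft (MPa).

1.50 MPa

Compatibility: T_A·a/J_AC = T_B·b/J_CB with T_A + T_B = T₀.
J_AC = 4.91×10^-3 m⁴, J_CB = 2.62×10^-3 m⁴, so T_A = T₀·(J_AC/a)/((J_AC/a)+(J_CB/b)) = 31080 N·m, T_B = 10820 N·m.
τ in each portion: τ_AC = 1.50×10^6 Pa, τ_CB = 8.36×10^5 Pa; maximum is in AC.
τ_max = T_AC·r/J = 31080·0.236/4.91×10^-3 = 1.496×10^6 Pa.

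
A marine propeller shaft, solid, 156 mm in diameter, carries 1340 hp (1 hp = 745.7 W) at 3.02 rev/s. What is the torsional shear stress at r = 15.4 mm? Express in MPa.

13.9 MPa

ω = 2π·3.02 = 18.98 rad/s, so T = P/ω = 1340×745.7 / 18.98 = 52660 N·m.
J = πd⁴/32 = π(0.156)⁴/32 = 5.814×10^-5 m⁴.
Shear stress varies linearly with radius: τ = T·r/J = 52660 × 0.0154 / 5.814×10^-5 = 1.395×10^7 Pa.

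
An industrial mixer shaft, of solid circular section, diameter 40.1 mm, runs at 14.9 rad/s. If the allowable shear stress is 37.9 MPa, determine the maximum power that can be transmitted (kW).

J = πd⁴/32 = π(0.0401)⁴/32 = 2.539×10^-7 m⁴.
T_max = τ_allow·J/r = 3.79×10^7 × 2.539×10^-7 / 0.0201 = 479.8 N·m.
ω = 14.9 rad/s, so P_max = T_max·ω = 7150 W.

7.15 kW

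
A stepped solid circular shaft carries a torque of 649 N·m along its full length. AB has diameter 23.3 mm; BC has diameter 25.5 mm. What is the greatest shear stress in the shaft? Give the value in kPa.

261000 kPa

Under the same torque, τ_max = 16T/(πd³) is largest where d is smallest — segment AB (d = 23.3 mm).
τ_max = 16·649.0/(π·(0.0233)³) = 2.613×10^8 Pa.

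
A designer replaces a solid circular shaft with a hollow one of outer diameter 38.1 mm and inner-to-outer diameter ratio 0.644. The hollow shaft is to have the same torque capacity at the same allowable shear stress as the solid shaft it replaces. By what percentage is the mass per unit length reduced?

33.6 %

Equal τ_max and T ⇒ the solid shaft needs d_s³ = d_o³(1−k⁴), so d_s = 38.1·(1−0.644⁴)^(1/3) = 35.78 mm.
Area ratio A_h/A_s = d_o²(1−k²)/d_s² = (1−k²)/(1−k⁴)^(2/3) = 0.6637.
Mass saving = 1 − 0.6637 = 33.6 %.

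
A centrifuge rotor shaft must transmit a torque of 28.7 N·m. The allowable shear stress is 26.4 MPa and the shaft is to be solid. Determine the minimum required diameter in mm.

17.7 mm

For a solid shaft τ_max = 16T/(πd³), so d = (16T/(π τ_allow))^(1/3) = (16·28.70/(π·2.64×10^7))^(1/3) = 0.01769 m.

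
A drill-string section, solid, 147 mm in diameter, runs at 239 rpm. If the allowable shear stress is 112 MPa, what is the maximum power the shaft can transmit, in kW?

J = πd⁴/32 = π(0.147)⁴/32 = 4.584×10^-5 m⁴.
T_max = τ_allow·J/r = 1.12×10^8 × 4.584×10^-5 / 0.0735 = 69860 N·m.
ω = 2π·239/60 = 25.03 rad/s, so P_max = T_max·ω = 1.748×10^6 W.

1750 kW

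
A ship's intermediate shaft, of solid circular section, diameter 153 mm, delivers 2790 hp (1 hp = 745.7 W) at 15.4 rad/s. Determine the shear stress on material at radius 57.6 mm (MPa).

145 MPa

ω = 15.4 rad/s, so T = P/ω = 2790×745.7 / 15.40 = 135100 N·m.
J = πd⁴/32 = π(0.153)⁴/32 = 5.380×10^-5 m⁴.
Shear stress varies linearly with radius: τ = T·r/J = 135100 × 0.0576 / 5.380×10^-5 = 1.446×10^8 Pa.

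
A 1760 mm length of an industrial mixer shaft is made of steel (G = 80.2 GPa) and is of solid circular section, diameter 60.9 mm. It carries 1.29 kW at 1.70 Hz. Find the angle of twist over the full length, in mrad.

ω = 2π·1.70 = 10.68 rad/s, so T = P/ω = 1.29×10³ / 10.68 = 120.8 N·m.
J = πd⁴/32 = π(0.0609)⁴/32 = 1.350×10^-6 m⁴.
θ = T·L/(G·J) = 120.8 × 1.76 / (80.2×10⁹ × 1.350×10^-6) = 1.963×10^-3 rad.

1.96 mrad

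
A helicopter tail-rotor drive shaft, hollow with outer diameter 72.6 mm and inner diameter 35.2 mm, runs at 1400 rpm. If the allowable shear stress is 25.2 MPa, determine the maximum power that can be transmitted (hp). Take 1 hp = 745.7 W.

J = π(d_o⁴ − d_i⁴)/32 = π(0.0726⁴ − 0.0352⁴)/32 = 2.577×10^-6 m⁴.
T_max = τ_allow·J/r = 2.52×10^7 × 2.577×10^-6 / 0.0363 = 1789 N·m.
ω = 2π·1400/60 = 146.6 rad/s, so P_max = T_max·ω = 2.622×10^5 W.

352 hp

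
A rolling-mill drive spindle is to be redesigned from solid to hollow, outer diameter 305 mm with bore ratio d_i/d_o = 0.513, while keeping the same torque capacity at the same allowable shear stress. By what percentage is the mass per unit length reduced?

22.7 %

Equal τ_max and T ⇒ the solid shaft needs d_s³ = d_o³(1−k⁴), so d_s = 305·(1−0.513⁴)^(1/3) = 297.8 mm.
Area ratio A_h/A_s = d_o²(1−k²)/d_s² = (1−k²)/(1−k⁴)^(2/3) = 0.7729.
Mass saving = 1 − 0.7729 = 22.7 %.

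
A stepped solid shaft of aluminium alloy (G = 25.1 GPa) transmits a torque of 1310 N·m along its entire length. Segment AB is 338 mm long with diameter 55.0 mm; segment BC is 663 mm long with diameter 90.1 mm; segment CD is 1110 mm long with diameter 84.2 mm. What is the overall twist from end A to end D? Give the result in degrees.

2.10°

J_AB = π(0.0550)⁴/32 = 8.98×10^-7 m⁴; J_BC = π(0.0901)⁴/32 = 6.47×10^-6 m⁴; J_CD = π(0.0842)⁴/32 = 4.93×10^-6 m⁴.
θ = (T/G)·Σ L_i/J_i = (1310/25.1×10⁹)·(0.338/8.98×10^-7 + 0.663/6.47×10^-6 + 1.11/4.93×10^-6) = 0.03672 rad.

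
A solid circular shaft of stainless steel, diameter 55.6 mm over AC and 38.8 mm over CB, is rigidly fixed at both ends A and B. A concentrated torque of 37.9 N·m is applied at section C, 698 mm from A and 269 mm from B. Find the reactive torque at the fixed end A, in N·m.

23.5 N·m

Compatibility: T_A·a/J_AC = T_B·b/J_CB with T_A + T_B = T₀.
J_AC = 9.38×10^-7 m⁴, J_CB = 2.22×10^-7 m⁴, so T_A = T₀·(J_AC/a)/((J_AC/a)+(J_CB/b)) = 23.46 N·m, T_B = 14.44 N·m.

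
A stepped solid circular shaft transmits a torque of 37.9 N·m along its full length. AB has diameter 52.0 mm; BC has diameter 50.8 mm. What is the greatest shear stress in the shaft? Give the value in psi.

214 psi

Under the same torque, τ_max = 16T/(πd³) is largest where d is smallest — segment BC (d = 50.8 mm).
τ_max = 16·37.90/(π·(0.0508)³) = 1.472×10^6 Pa.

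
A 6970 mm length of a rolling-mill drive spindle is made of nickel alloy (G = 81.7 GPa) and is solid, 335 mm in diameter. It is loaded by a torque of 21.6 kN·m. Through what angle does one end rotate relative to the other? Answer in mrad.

J = πd⁴/32 = π(0.335)⁴/32 = 1.236×10^-3 m⁴.
θ = T·L/(G·J) = 21600 × 6.97 / (81.7×10⁹ × 1.236×10^-3) = 1.490×10^-3 rad.

1.49 mrad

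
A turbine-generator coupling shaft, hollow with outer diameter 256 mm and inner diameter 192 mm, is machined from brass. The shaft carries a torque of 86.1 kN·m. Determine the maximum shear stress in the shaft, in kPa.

J = π(d_o⁴ − d_i⁴)/32 = π(0.256⁴ − 0.192⁴)/32 = 2.882×10^-4 m⁴.
τ_max = T·r/J = 86100 × 0.128 / 2.882×10^-4 = 3.823×10^7 Pa.

38200 kPa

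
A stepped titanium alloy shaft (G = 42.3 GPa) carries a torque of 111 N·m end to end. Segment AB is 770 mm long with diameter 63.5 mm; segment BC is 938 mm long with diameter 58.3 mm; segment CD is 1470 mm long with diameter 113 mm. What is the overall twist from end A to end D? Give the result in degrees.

0.211°

J_AB = π(0.0635)⁴/32 = 1.60×10^-6 m⁴; J_BC = π(0.0583)⁴/32 = 1.13×10^-6 m⁴; J_CD = π(0.113)⁴/32 = 1.60×10^-5 m⁴.
θ = (T/G)·Σ L_i/J_i = (111.0/42.3×10⁹)·(0.770/1.60×10^-6 + 0.938/1.13×10^-6 + 1.47/1.60×10^-5) = 3.677×10^-3 rad.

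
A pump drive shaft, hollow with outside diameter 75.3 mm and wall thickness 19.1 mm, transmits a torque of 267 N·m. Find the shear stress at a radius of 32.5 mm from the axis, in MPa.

2.92 MPa

J = π(d_o⁴ − d_i⁴)/32 = π(0.0753⁴ − 0.0371⁴)/32 = 2.970×10^-6 m⁴.
Shear stress varies linearly with radius: τ = T·r/J = 267.0 × 0.0325 / 2.970×10^-6 = 2.921×10^6 Pa.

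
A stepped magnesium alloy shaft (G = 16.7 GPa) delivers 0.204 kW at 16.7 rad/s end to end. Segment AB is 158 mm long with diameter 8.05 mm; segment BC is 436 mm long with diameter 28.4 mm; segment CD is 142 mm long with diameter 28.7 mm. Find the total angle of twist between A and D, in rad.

0.287 rad

ω = 16.7 rad/s, so T = P/ω = 0.204×10³ / 16.70 = 12.22 N·m.
J_AB = π(0.00805)⁴/32 = 4.12×10^-10 m⁴; J_BC = π(0.0284)⁴/32 = 6.39×10^-8 m⁴; J_CD = π(0.0287)⁴/32 = 6.66×10^-8 m⁴.
θ = (T/G)·Σ L_i/J_i = (12.22/16.7×10⁹)·(0.158/4.12×10^-10 + 0.436/6.39×10^-8 + 0.142/6.66×10^-8) = 0.2869 rad.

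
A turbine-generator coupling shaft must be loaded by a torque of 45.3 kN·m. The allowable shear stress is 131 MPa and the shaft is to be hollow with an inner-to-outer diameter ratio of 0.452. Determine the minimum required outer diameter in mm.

For a hollow shaft with d_i/d_o = 0.452: τ_max = 16T/(π d_o³ (1−k⁴)), so d_o = [16T/(π τ_allow (1−k⁴))]^(1/3) = [16·45300/(π·1.31×10^8·0.9583)]^(1/3) = 0.1225 m.

122 mm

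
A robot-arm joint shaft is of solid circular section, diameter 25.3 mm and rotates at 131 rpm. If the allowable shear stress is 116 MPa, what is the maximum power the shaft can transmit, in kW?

J = πd⁴/32 = π(0.0253)⁴/32 = 4.022×10^-8 m⁴.
T_max = τ_allow·J/r = 1.16×10^8 × 4.022×10^-8 / 0.0126 = 368.8 N·m.
ω = 2π·131/60 = 13.72 rad/s, so P_max = T_max·ω = 5060 W.

5.06 kW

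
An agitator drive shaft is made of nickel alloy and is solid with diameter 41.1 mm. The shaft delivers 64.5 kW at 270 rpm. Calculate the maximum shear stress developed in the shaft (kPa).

167000 kPa

ω = 2π·270/60 = 28.27 rad/s, so T = P/ω = 64.5×10³ / 28.27 = 2281 N·m.
J = πd⁴/32 = π(0.0411)⁴/32 = 2.801×10^-7 m⁴.
τ_max = T·r/J = 2281 × 0.0206 / 2.801×10^-7 = 1.673×10^8 Pa.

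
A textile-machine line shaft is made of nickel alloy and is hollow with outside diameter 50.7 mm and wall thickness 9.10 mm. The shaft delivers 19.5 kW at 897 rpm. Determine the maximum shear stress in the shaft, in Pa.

ω = 2π·897/60 = 93.93 rad/s, so T = P/ω = 19.5×10³ / 93.93 = 207.6 N·m.
J = π(d_o⁴ − d_i⁴)/32 = π(0.0507⁴ − 0.0325⁴)/32 = 5.392×10^-7 m⁴.
τ_max = T·r/J = 207.6 × 0.0254 / 5.392×10^-7 = 9.761×10^6 Pa.

9.76e6 Pa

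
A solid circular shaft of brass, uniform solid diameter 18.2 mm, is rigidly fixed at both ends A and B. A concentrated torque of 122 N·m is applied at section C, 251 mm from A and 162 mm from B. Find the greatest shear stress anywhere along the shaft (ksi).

9.08 ksi

With uniform GJ and both ends fixed, compatibility θ_AC = θ_CB gives T_A·a = T_B·b, together with T_A + T_B = T₀.
T_A = T₀·b/(a+b) = 122.0·162/413.0 = 47.85 N·m; T_B = 74.15 N·m.
τ in each portion: τ_AC = 4.04×10^7 Pa, τ_CB = 6.26×10^7 Pa; maximum is in CB.
τ_max = T_CB·r/J = 74.15·0.00910/1.08×10^-8 = 6.264×10^7 Pa.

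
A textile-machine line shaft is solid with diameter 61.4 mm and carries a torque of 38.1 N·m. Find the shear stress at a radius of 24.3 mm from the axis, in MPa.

J = πd⁴/32 = π(0.0614)⁴/32 = 1.395×10^-6 m⁴.
Shear stress varies linearly with radius: τ = T·r/J = 38.10 × 0.0243 / 1.395×10^-6 = 6.635×10^5 Pa.

0.664 MPa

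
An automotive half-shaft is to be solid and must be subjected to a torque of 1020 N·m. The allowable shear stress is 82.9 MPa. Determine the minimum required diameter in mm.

For a solid shaft τ_max = 16T/(πd³), so d = (16T/(π τ_allow))^(1/3) = (16·1020/(π·8.29×10^7))^(1/3) = 0.03972 m.

39.7 mm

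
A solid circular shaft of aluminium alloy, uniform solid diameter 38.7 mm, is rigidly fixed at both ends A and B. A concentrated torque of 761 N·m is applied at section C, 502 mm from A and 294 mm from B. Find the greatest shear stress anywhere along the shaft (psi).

6120 psi

With uniform GJ and both ends fixed, compatibility θ_AC = θ_CB gives T_A·a = T_B·b, together with T_A + T_B = T₀.
T_A = T₀·b/(a+b) = 761.0·294/796.0 = 281.1 N·m; T_B = 479.9 N·m.
τ in each portion: τ_AC = 2.47×10^7 Pa, τ_CB = 4.22×10^7 Pa; maximum is in CB.
τ_max = T_CB·r/J = 479.9·0.0194/2.20×10^-7 = 4.217×10^7 Pa.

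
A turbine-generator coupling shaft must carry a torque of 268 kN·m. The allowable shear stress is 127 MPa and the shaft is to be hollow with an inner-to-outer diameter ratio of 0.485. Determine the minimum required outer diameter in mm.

225 mm

For a hollow shaft with d_i/d_o = 0.485: τ_max = 16T/(π d_o³ (1−k⁴)), so d_o = [16T/(π τ_allow (1−k⁴))]^(1/3) = [16·268000/(π·1.27×10^8·0.9447)]^(1/3) = 0.2249 m.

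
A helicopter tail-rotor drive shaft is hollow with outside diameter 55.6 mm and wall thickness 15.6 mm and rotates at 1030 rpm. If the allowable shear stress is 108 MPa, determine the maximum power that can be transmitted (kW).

379 kW

J = π(d_o⁴ − d_i⁴)/32 = π(0.0556⁴ − 0.0244⁴)/32 = 9.034×10^-7 m⁴.
T_max = τ_allow·J/r = 1.08×10^8 × 9.034×10^-7 / 0.0278 = 3510 N·m.
ω = 2π·1030/60 = 107.9 rad/s, so P_max = T_max·ω = 3.786×10^5 W.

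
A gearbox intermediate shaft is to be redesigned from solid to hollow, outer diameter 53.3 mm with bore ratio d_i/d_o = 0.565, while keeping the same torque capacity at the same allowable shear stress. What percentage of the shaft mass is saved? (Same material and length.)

Equal τ_max and T ⇒ the solid shaft needs d_s³ = d_o³(1−k⁴), so d_s = 53.3·(1−0.565⁴)^(1/3) = 51.42 mm.
Area ratio A_h/A_s = d_o²(1−k²)/d_s² = (1−k²)/(1−k⁴)^(2/3) = 0.7313.
Mass saving = 1 − 0.7313 = 26.9 %.

26.9 %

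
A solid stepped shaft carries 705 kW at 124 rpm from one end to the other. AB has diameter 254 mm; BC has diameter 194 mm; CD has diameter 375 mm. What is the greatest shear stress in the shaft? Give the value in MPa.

37.9 MPa

ω = 2π·124/60 = 12.99 rad/s, so T = P/ω = 705×10³ / 12.99 = 54290 N·m.
Under the same torque, τ_max = 16T/(πd³) is largest where d is smallest — segment BC (d = 194 mm).
τ_max = 16·54290/(π·(0.194)³) = 3.787×10^7 Pa.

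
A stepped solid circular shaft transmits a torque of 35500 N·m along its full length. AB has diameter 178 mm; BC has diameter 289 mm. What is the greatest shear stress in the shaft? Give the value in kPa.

Under the same torque, τ_max = 16T/(πd³) is largest where d is smallest — segment AB (d = 178 mm).
τ_max = 16·35500/(π·(0.178)³) = 3.206×10^7 Pa.

32100 kPa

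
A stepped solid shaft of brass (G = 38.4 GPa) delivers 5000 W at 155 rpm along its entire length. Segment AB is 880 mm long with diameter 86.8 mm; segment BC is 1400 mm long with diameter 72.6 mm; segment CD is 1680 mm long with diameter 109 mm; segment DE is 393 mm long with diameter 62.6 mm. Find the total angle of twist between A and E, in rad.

0.00845 rad

ω = 2π·155/60 = 16.23 rad/s, so T = P/ω = 5000 / 16.23 = 308.0 N·m.
J_AB = π(0.0868)⁴/32 = 5.57×10^-6 m⁴; J_BC = π(0.0726)⁴/32 = 2.73×10^-6 m⁴; J_CD = π(0.109)⁴/32 = 1.39×10^-5 m⁴; J_DE = π(0.0626)⁴/32 = 1.51×10^-6 m⁴.
θ = (T/G)·Σ L_i/J_i = (308.0/38.4×10⁹)·(0.880/5.57×10^-6 + 1.40/2.73×10^-6 + 1.68/1.39×10^-5 + 0.393/1.51×10^-6) = 8.448×10^-3 rad.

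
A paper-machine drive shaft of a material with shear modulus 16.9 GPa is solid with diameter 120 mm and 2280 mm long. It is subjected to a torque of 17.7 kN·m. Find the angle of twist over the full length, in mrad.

J = πd⁴/32 = π(0.120)⁴/32 = 2.036×10^-5 m⁴.
θ = T·L/(G·J) = 17700 × 2.28 / (16.9×10⁹ × 2.036×10^-5) = 0.1173 rad.

117 mrad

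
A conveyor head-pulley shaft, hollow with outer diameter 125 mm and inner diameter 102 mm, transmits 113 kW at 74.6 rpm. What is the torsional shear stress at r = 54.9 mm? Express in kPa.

ω = 2π·74.6/60 = 7.812 rad/s, so T = P/ω = 113×10³ / 7.812 = 14460 N·m.
J = π(d_o⁴ − d_i⁴)/32 = π(0.125⁴ − 0.102⁴)/32 = 1.334×10^-5 m⁴.
Shear stress varies linearly with radius: τ = T·r/J = 14460 × 0.0549 / 1.334×10^-5 = 5.952×10^7 Pa.

59500 kPa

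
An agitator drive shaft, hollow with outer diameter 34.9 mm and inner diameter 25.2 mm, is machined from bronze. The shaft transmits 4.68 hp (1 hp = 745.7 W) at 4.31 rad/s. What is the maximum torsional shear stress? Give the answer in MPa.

ω = 4.31 rad/s, so T = P/ω = 4.68×745.7 / 4.310 = 809.7 N·m.
J = π(d_o⁴ − d_i⁴)/32 = π(0.0349⁴ − 0.0252⁴)/32 = 1.061×10^-7 m⁴.
τ_max = T·r/J = 809.7 × 0.0175 / 1.061×10^-7 = 1.332×10^8 Pa.

133 MPa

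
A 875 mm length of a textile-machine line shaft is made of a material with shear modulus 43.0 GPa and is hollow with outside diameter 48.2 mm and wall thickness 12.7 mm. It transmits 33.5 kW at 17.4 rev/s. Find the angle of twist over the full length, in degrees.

0.710°

ω = 2π·17.4 = 109.3 rad/s, so T = P/ω = 33.5×10³ / 109.3 = 306.4 N·m.
J = π(d_o⁴ − d_i⁴)/32 = π(0.0482⁴ − 0.0228⁴)/32 = 5.034×10^-7 m⁴.
θ = T·L/(G·J) = 306.4 × 0.875 / (43.0×10⁹ × 5.034×10^-7) = 0.01239 rad.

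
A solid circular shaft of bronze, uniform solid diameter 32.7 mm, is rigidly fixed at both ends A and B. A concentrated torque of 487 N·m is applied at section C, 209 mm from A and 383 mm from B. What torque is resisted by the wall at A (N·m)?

With uniform GJ and both ends fixed, compatibility θ_AC = θ_CB gives T_A·a = T_B·b, together with T_A + T_B = T₀.
T_A = T₀·b/(a+b) = 487.0·383/592.0 = 315.1 N·m; T_B = 171.9 N·m.

315 N·m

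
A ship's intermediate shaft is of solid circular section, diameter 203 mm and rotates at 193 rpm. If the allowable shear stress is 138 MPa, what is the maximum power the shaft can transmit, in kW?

4580 kW

J = πd⁴/32 = π(0.203)⁴/32 = 1.667×10^-4 m⁴.
T_max = τ_allow·J/r = 1.38×10^8 × 1.667×10^-4 / 0.102 = 226700 N·m.
ω = 2π·193/60 = 20.21 rad/s, so P_max = T_max·ω = 4.581×10^6 W.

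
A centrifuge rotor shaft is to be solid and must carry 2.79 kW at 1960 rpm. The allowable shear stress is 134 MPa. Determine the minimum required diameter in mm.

ω = 2π·1960/60 = 205.3 rad/s, so T = P/ω = 2.79×10³ / 205.3 = 13.59 N·m.
For a solid shaft τ_max = 16T/(πd³), so d = (16T/(π τ_allow))^(1/3) = (16·13.59/(π·1.34×10^8))^(1/3) = 0.008024 m.

8.02 mm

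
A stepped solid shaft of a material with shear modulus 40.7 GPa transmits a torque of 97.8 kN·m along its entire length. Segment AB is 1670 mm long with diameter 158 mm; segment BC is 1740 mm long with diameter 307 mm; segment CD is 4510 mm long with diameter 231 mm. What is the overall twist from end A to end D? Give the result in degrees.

6.25°

J_AB = π(0.158)⁴/32 = 6.12×10^-5 m⁴; J_BC = π(0.307)⁴/32 = 8.72×10^-4 m⁴; J_CD = π(0.231)⁴/32 = 2.80×10^-4 m⁴.
θ = (T/G)·Σ L_i/J_i = (97800/40.7×10⁹)·(1.67/6.12×10^-5 + 1.74/8.72×10^-4 + 4.51/2.80×10^-4) = 0.1092 rad.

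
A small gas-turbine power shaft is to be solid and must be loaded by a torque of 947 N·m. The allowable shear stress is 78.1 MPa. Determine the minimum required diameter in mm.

39.5 mm

For a solid shaft τ_max = 16T/(πd³), so d = (16T/(π τ_allow))^(1/3) = (16·947.0/(π·7.81×10^7))^(1/3) = 0.03953 m.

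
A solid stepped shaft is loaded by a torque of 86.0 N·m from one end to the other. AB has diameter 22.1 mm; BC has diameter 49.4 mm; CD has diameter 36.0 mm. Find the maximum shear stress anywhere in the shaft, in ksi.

5.89 ksi

Under the same torque, τ_max = 16T/(πd³) is largest where d is smallest — segment AB (d = 22.1 mm).
τ_max = 16·86.00/(π·(0.0221)³) = 4.058×10^7 Pa.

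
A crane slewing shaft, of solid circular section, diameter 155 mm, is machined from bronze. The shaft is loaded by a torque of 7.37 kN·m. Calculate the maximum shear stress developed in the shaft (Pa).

J = πd⁴/32 = π(0.155)⁴/32 = 5.667×10^-5 m⁴.
τ_max = T·r/J = 7370 × 0.0775 / 5.667×10^-5 = 1.008×10^7 Pa.

1.01e7 Pa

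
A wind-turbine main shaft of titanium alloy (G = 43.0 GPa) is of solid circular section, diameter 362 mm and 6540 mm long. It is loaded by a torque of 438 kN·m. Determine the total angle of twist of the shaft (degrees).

J = πd⁴/32 = π(0.362)⁴/32 = 1.686×10^-3 m⁴.
θ = T·L/(G·J) = 438000 × 6.54 / (43.0×10⁹ × 1.686×10^-3) = 0.03951 rad.

2.26°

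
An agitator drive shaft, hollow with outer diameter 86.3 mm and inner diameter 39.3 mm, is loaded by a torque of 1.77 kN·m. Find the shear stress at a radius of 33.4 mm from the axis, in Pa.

J = π(d_o⁴ − d_i⁴)/32 = π(0.0863⁴ − 0.0393⁴)/32 = 5.211×10^-6 m⁴.
Shear stress varies linearly with radius: τ = T·r/J = 1770 × 0.0334 / 5.211×10^-6 = 1.134×10^7 Pa.

1.13e7 Pa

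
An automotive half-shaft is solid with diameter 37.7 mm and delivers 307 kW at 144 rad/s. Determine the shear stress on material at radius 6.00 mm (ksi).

ω = 144 rad/s, so T = P/ω = 307×10³ / 144.0 = 2132 N·m.
J = πd⁴/32 = π(0.0377)⁴/32 = 1.983×10^-7 m⁴.
Shear stress varies linearly with radius: τ = T·r/J = 2132 × 0.00600 / 1.983×10^-7 = 6.450×10^7 Pa.

9.35 ksi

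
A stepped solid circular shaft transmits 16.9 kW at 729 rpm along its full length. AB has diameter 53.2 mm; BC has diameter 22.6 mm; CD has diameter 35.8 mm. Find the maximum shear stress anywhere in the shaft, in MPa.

ω = 2π·729/60 = 76.34 rad/s, so T = P/ω = 16.9×10³ / 76.34 = 221.4 N·m.
Under the same torque, τ_max = 16T/(πd³) is largest where d is smallest — segment BC (d = 22.6 mm).
τ_max = 16·221.4/(π·(0.0226)³) = 9.767×10^7 Pa.

97.7 MPa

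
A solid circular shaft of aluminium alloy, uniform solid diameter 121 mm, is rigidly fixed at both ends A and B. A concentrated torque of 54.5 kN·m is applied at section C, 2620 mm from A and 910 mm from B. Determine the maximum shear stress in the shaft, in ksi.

16.9 ksi

With uniform GJ and both ends fixed, compatibility θ_AC = θ_CB gives T_A·a = T_B·b, together with T_A + T_B = T₀.
T_A = T₀·b/(a+b) = 54500·910/3530 = 14050 N·m; T_B = 40450 N·m.
τ in each portion: τ_AC = 4.04×10^7 Pa, τ_CB = 1.16×10^8 Pa; maximum is in CB.
τ_max = T_CB·r/J = 40450·0.0605/2.10×10^-5 = 1.163×10^8 Pa.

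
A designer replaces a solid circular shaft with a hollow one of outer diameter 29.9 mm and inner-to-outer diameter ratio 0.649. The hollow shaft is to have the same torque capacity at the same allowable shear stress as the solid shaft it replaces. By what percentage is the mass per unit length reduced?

34.1 %

Equal τ_max and T ⇒ the solid shaft needs d_s³ = d_o³(1−k⁴), so d_s = 29.9·(1−0.649⁴)^(1/3) = 28.02 mm.
Area ratio A_h/A_s = d_o²(1−k²)/d_s² = (1−k²)/(1−k⁴)^(2/3) = 0.6593.
Mass saving = 1 − 0.6593 = 34.1 %.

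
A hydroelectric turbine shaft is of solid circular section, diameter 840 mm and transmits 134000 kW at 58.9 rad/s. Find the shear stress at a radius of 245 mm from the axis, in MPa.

11.4 MPa

ω = 58.9 rad/s, so T = P/ω = 134000×10³ / 58.90 = 2.275e6 N·m.
J = πd⁴/32 = π(0.840)⁴/32 = 0.04888 m⁴.
Shear stress varies linearly with radius: τ = T·r/J = 2.275e6 × 0.245 / 0.04888 = 1.140×10^7 Pa.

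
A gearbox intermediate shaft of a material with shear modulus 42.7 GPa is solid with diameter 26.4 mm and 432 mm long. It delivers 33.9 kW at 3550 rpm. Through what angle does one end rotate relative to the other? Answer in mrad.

19.3 mrad

ω = 2π·3550/60 = 371.8 rad/s, so T = P/ω = 33.9×10³ / 371.8 = 91.19 N·m.
J = πd⁴/32 = π(0.0264)⁴/32 = 4.769×10^-8 m⁴.
θ = T·L/(G·J) = 91.19 × 0.432 / (42.7×10⁹ × 4.769×10^-8) = 0.01935 rad.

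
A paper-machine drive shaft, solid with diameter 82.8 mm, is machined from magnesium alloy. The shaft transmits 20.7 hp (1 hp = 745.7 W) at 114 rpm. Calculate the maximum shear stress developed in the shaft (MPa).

ω = 2π·114/60 = 11.94 rad/s, so T = P/ω = 20.7×745.7 / 11.94 = 1293 N·m.
J = πd⁴/32 = π(0.0828)⁴/32 = 4.614×10^-6 m⁴.
τ_max = T·r/J = 1293 × 0.0414 / 4.614×10^-6 = 1.160×10^7 Pa.

11.6 MPa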